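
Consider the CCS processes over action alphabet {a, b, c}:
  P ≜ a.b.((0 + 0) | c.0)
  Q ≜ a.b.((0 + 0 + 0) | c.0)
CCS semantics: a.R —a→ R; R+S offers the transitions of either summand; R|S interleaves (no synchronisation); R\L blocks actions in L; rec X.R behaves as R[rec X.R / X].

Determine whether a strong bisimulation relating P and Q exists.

YES

Reachable graph of P (4 states):
  u0 = a.b.((0 + 0) | c.0) → -a-> u1
  u1 = b.((0 + 0) | c.0) → -b-> u2
  u2 = (0 + 0) | c.0 → -c-> u3
  u3 = (0 + 0) | 0 → deadlocked
Reachable graph of Q (4 states):
  v0 = a.b.((0 + 0 + 0) | c.0) → -a-> v1
  v1 = b.((0 + 0 + 0) | c.0) → -b-> v2
  v2 = (0 + 0 + 0) | c.0 → -c-> v3
  v3 = (0 + 0 + 0) | 0 → deadlocked
Coarsest stable partition (strong bisimilarity classes):
  B0 = {u0, v0}
  B1 = {u1, v1}
  B2 = {u2, v2}
  B3 = {u3, v3}
u0 ∈ B0, v0 ∈ B0 → same block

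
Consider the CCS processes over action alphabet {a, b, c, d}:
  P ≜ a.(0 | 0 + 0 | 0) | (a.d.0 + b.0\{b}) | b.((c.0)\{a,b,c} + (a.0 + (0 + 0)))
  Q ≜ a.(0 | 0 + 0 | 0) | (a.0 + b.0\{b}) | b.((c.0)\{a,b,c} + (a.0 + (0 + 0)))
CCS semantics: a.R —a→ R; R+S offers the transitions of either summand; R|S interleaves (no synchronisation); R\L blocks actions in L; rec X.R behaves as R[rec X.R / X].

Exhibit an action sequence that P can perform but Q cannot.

Reachable graph of P (24 states):
  s0 = a.(0 | 0 + 0 | 0) | (a.d.0 + b.0\{b}) | b.((c.0)\{a,b,c} + (a.0 + (0 + 0))) :: --a--▸ s1, --a--▸ s2, --b--▸ s3, --b--▸ s4
  s1 = (0 | 0 + 0 | 0) | (a.d.0 + b.0\{b}) | b.((c.0)\{a,b,c} + (a.0 + (0 + 0))) :: --a--▸ s5, --b--▸ s6, --b--▸ s7
  s2 = a.(0 | 0 + 0 | 0) | d.0 | b.((c.0)\{a,b,c} + (a.0 + (0 + 0))) :: --a--▸ s5, --b--▸ s8, --d--▸ s9
  s3 = a.(0 | 0 + 0 | 0) | (a.d.0 + b.0\{b}) | ((c.0)\{a,b,c} + (a.0 + (0 + 0))) :: --a--▸ s10, --a--▸ s6, --a--▸ s8, --b--▸ s11
  s4 = a.(0 | 0 + 0 | 0) | 0\{b} | b.((c.0)\{a,b,c} + (a.0 + (0 + 0))) :: --a--▸ s7, --b--▸ s11
  s5 = (0 | 0 + 0 | 0) | d.0 | b.((c.0)\{a,b,c} + (a.0 + (0 + 0))) :: --b--▸ s12, --d--▸ s13
  s6 = (0 | 0 + 0 | 0) | (a.d.0 + b.0\{b}) | ((c.0)\{a,b,c} + (a.0 + (0 + 0))) :: --a--▸ s12, --a--▸ s14, --b--▸ s15
  s7 = (0 | 0 + 0 | 0) | 0\{b} | b.((c.0)\{a,b,c} + (a.0 + (0 + 0))) :: --b--▸ s15
  s8 = a.(0 | 0 + 0 | 0) | d.0 | ((c.0)\{a,b,c} + (a.0 + (0 + 0))) :: --a--▸ s12, --a--▸ s16, --d--▸ s17
  s9 = a.(0 | 0 + 0 | 0) | 0 | b.((c.0)\{a,b,c} + (a.0 + (0 + 0))) :: --a--▸ s13, --b--▸ s17
  s10 = a.(0 | 0 + 0 | 0) | (a.d.0 + b.0\{b}) | 0 :: --a--▸ s14, --a--▸ s16, --b--▸ s18
  s11 = a.(0 | 0 + 0 | 0) | 0\{b} | ((c.0)\{a,b,c} + (a.0 + (0 + 0))) :: --a--▸ s15, --a--▸ s18
  s12 = (0 | 0 + 0 | 0) | d.0 | ((c.0)\{a,b,c} + (a.0 + (0 + 0))) :: --a--▸ s19, --d--▸ s20
  s13 = (0 | 0 + 0 | 0) | 0 | b.((c.0)\{a,b,c} + (a.0 + (0 + 0))) :: --b--▸ s20
  s14 = (0 | 0 + 0 | 0) | (a.d.0 + b.0\{b}) | 0 :: --a--▸ s19, --b--▸ s21
  s15 = (0 | 0 + 0 | 0) | 0\{b} | ((c.0)\{a,b,c} + (a.0 + (0 + 0))) :: --a--▸ s21
  s16 = a.(0 | 0 + 0 | 0) | d.0 | 0 :: --a--▸ s19, --d--▸ s22
  s17 = a.(0 | 0 + 0 | 0) | 0 | ((c.0)\{a,b,c} + (a.0 + (0 + 0))) :: --a--▸ s20, --a--▸ s22
  s18 = a.(0 | 0 + 0 | 0) | 0\{b} | 0 :: --a--▸ s21
  s19 = (0 | 0 + 0 | 0) | d.0 | 0 :: --d--▸ s23
  s20 = (0 | 0 + 0 | 0) | 0 | ((c.0)\{a,b,c} + (a.0 + (0 + 0))) :: --a--▸ s23
  s21 = (0 | 0 + 0 | 0) | 0\{b} | 0 :: ∅
  s22 = a.(0 | 0 + 0 | 0) | 0 | 0 :: --a--▸ s23
  s23 = (0 | 0 + 0 | 0) | 0 | 0 :: ∅
Reachable graph of Q (18 states):
  t0 = a.(0 | 0 + 0 | 0) | (a.0 + b.0\{b}) | b.((c.0)\{a,b,c} + (a.0 + (0 + 0))) :: --a--▸ t1, --a--▸ t2, --b--▸ t3, --b--▸ t4
  t1 = (0 | 0 + 0 | 0) | (a.0 + b.0\{b}) | b.((c.0)\{a,b,c} + (a.0 + (0 + 0))) :: --a--▸ t5, --b--▸ t6, --b--▸ t7
  t2 = a.(0 | 0 + 0 | 0) | 0 | b.((c.0)\{a,b,c} + (a.0 + (0 + 0))) :: --a--▸ t5, --b--▸ t8
  t3 = a.(0 | 0 + 0 | 0) | (a.0 + b.0\{b}) | ((c.0)\{a,b,c} + (a.0 + (0 + 0))) :: --a--▸ t6, --a--▸ t8, --a--▸ t9, --b--▸ t10
  t4 = a.(0 | 0 + 0 | 0) | 0\{b} | b.((c.0)\{a,b,c} + (a.0 + (0 + 0))) :: --a--▸ t7, --b--▸ t10
  t5 = (0 | 0 + 0 | 0) | 0 | b.((c.0)\{a,b,c} + (a.0 + (0 + 0))) :: --b--▸ t11
  t6 = (0 | 0 + 0 | 0) | (a.0 + b.0\{b}) | ((c.0)\{a,b,c} + (a.0 + (0 + 0))) :: --a--▸ t11, --a--▸ t12, --b--▸ t13
  t7 = (0 | 0 + 0 | 0) | 0\{b} | b.((c.0)\{a,b,c} + (a.0 + (0 + 0))) :: --b--▸ t13
  t8 = a.(0 | 0 + 0 | 0) | 0 | ((c.0)\{a,b,c} + (a.0 + (0 + 0))) :: --a--▸ t11, --a--▸ t14
  t9 = a.(0 | 0 + 0 | 0) | (a.0 + b.0\{b}) | 0 :: --a--▸ t12, --a--▸ t14, --b--▸ t15
  t10 = a.(0 | 0 + 0 | 0) | 0\{b} | ((c.0)\{a,b,c} + (a.0 + (0 + 0))) :: --a--▸ t13, --a--▸ t15
  t11 = (0 | 0 + 0 | 0) | 0 | ((c.0)\{a,b,c} + (a.0 + (0 + 0))) :: --a--▸ t16
  t12 = (0 | 0 + 0 | 0) | (a.0 + b.0\{b}) | 0 :: --a--▸ t16, --b--▸ t17
  t13 = (0 | 0 + 0 | 0) | 0\{b} | ((c.0)\{a,b,c} + (a.0 + (0 + 0))) :: --a--▸ t17
  t14 = a.(0 | 0 + 0 | 0) | 0 | 0 :: --a--▸ t16
  t15 = a.(0 | 0 + 0 | 0) | 0\{b} | 0 :: --a--▸ t17
  t16 = (0 | 0 + 0 | 0) | 0 | 0 :: ∅
  t17 = (0 | 0 + 0 | 0) | 0\{b} | 0 :: ∅
Executing ad from P (initial set {s0}):
  [1] a ⇒ {s1, s2}
  [2] d ⇒ {s9}
  ✓ P
Executing ad from Q (initial set {t0}):
  [1] a ⇒ {t1, t2}
  [2] d ⇒ ∅ (Q stuck)

ad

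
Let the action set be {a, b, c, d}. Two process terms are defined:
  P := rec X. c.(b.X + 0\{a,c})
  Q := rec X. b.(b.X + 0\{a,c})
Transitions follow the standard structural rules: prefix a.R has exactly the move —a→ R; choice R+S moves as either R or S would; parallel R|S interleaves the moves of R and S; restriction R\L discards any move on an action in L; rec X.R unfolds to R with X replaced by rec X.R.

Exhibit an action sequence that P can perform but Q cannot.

c

Reachable graph of P (2 states):
  m0 = rec X. c.(b.X + 0\{a,c}) :: ··c··> m1
  m1 = b.(rec X. c.(b.X + 0\{a,c})) + 0\{a,c} :: ··b··> m0
Reachable graph of Q (2 states):
  n0 = rec X. b.(b.X + 0\{a,c}) :: ··b··> n1
  n1 = b.(rec X. b.(b.X + 0\{a,c})) + 0\{a,c} :: ··b··> n0
Run σ = ⟨c⟩ on P: start {m0}
  after c @ step 1: {m1}
  P completes σ.
Run σ = ⟨c⟩ on Q: start {n0}
  after c @ step 1: no successor for Q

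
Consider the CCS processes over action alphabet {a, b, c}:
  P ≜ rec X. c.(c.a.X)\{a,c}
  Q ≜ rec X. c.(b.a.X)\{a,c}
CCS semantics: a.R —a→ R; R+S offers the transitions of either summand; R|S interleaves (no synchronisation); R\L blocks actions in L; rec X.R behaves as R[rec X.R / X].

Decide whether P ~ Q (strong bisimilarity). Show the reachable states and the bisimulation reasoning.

not bisimilar

LTS(P): 2 reachable states
  u0 = rec X. c.(c.a.X)\{a,c} | -c-> u1
  u1 = (c.a.(rec X. c.(c.a.X)\{a,c}))\{a,c} | (no moves)
LTS(Q): 3 reachable states
  v0 = rec X. c.(b.a.X)\{a,c} | -c-> v1
  v1 = (b.a.(rec X. c.(b.a.X)\{a,c}))\{a,c} | -b-> v2
  v2 = (a.(rec X. c.(b.a.X)\{a,c}))\{a,c} | (no moves)
Coarsest stable partition (strong bisimilarity classes):
  B0 = {u0}
  B1 = {u1, v2}
  B2 = {v0}
  B3 = {v1}
u0 ∈ B0, v0 ∈ B2 → different blocks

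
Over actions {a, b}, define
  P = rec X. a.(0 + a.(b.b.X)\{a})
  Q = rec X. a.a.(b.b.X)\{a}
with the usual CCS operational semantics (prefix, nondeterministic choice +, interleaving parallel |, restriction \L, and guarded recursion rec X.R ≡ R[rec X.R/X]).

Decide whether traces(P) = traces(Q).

traces(P) = traces(Q)

P's transition system — 5 states:
  s0 = rec X. a.(0 + a.(b.b.X)\{a}) has moves ··a··> s1
  s1 = 0 + a.(b.b.(rec X. a.(0 + a.(b.b.X)\{a})))\{a} has moves ··a··> s2
  s2 = (b.b.(rec X. a.(0 + a.(b.b.X)\{a})))\{a} has moves ··b··> s3
  s3 = (b.(rec X. a.(0 + a.(b.b.X)\{a})))\{a} has moves ··b··> s4
  s4 = (rec X. a.(0 + a.(b.b.X)\{a}))\{a} has moves deadlocked
Q's transition system — 5 states:
  t0 = rec X. a.a.(b.b.X)\{a} has moves ··a··> t1
  t1 = a.(b.b.(rec X. a.a.(b.b.X)\{a}))\{a} has moves ··a··> t2
  t2 = (b.b.(rec X. a.a.(b.b.X)\{a}))\{a} has moves ··b··> t3
  t3 = (b.(rec X. a.a.(b.b.X)\{a}))\{a} has moves ··b··> t4
  t4 = (rec X. a.a.(b.b.X)\{a})\{a} has moves deadlocked
Bisimilarity quotient blocks:
  B0 = {s0, t0}
  B1 = {s1, t1}
  B2 = {s2, t2}
  B3 = {s3, t3}
  B4 = {s4, t4}
s0 ∈ B0, t0 ∈ B0 → same block
Bisimilar ⇒ trace-equivalent.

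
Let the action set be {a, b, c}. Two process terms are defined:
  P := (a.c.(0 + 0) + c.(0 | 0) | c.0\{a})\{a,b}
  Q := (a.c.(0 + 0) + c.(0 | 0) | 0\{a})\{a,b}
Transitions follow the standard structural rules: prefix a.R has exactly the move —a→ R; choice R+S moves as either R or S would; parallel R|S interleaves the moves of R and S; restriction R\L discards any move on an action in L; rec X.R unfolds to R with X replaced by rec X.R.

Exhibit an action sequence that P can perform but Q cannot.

LTS(P): 4 reachable states
  u0 = (a.c.(0 + 0) + c.(0 | 0) | c.0\{a})\{a,b} has moves -c-> u1, -c-> u2
  u1 = (0 | 0 | c.0\{a})\{a,b} has moves -c-> u3
  u2 = (c.(0 | 0) | 0\{a})\{a,b} has moves -c-> u3
  u3 = (0 | 0 | 0\{a})\{a,b} has moves deadlocked
LTS(Q): 2 reachable states
  v0 = (a.c.(0 + 0) + c.(0 | 0) | 0\{a})\{a,b} has moves -c-> v1
  v1 = (0 | 0 | 0\{a})\{a,b} has moves deadlocked
Executing cc from P (initial set {u0}):
  [1] c ⇒ {u1, u2}
  [2] c ⇒ {u3}
  P completes σ.
Executing cc from Q (initial set {v0}):
  [1] c ⇒ {v1}
  [2] c ⇒ no successor for Q

cc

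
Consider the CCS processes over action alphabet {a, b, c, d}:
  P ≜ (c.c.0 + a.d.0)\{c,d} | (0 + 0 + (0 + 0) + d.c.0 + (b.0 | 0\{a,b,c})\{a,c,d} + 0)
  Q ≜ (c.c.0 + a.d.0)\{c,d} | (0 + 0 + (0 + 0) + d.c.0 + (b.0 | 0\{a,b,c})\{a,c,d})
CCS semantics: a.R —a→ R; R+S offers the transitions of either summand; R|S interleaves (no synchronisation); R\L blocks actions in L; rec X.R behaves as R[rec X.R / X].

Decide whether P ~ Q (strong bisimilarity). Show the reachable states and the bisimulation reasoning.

Reachable graph of P (8 states):
  s0 = (c.c.0 + a.d.0)\{c,d} | (0 + 0 + (0 + 0) + d.c.0 + (b.0 | 0\{a,b,c})\{a,c,d} + 0) :: ··a··> s1, ··b··> s2, ··d··> s3
  s1 = (d.0)\{c,d} | (0 + 0 + (0 + 0) + d.c.0 + (b.0 | 0\{a,b,c})\{a,c,d} + 0) :: ··b··> s4, ··d··> s5
  s2 = (c.c.0 + a.d.0)\{c,d} | (0 | 0\{a,b,c})\{a,c,d} :: ··a··> s4
  s3 = (c.c.0 + a.d.0)\{c,d} | c.0 :: ··a··> s5, ··c··> s6
  s4 = (d.0)\{c,d} | (0 | 0\{a,b,c})\{a,c,d} :: ·
  s5 = (d.0)\{c,d} | c.0 :: ··c··> s7
  s6 = (c.c.0 + a.d.0)\{c,d} | 0 :: ··a··> s7
  s7 = (d.0)\{c,d} | 0 :: ·
Reachable graph of Q (8 states):
  t0 = (c.c.0 + a.d.0)\{c,d} | (0 + 0 + (0 + 0) + d.c.0 + (b.0 | 0\{a,b,c})\{a,c,d}) :: ··a··> t1, ··b··> t2, ··d··> t3
  t1 = (d.0)\{c,d} | (0 + 0 + (0 + 0) + d.c.0 + (b.0 | 0\{a,b,c})\{a,c,d}) :: ··b··> t4, ··d··> t5
  t2 = (c.c.0 + a.d.0)\{c,d} | (0 | 0\{a,b,c})\{a,c,d} :: ··a··> t4
  t3 = (c.c.0 + a.d.0)\{c,d} | c.0 :: ··a··> t5, ··c··> t6
  t4 = (d.0)\{c,d} | (0 | 0\{a,b,c})\{a,c,d} :: ·
  t5 = (d.0)\{c,d} | c.0 :: ··c··> t7
  t6 = (c.c.0 + a.d.0)\{c,d} | 0 :: ··a··> t7
  t7 = (d.0)\{c,d} | 0 :: ·
Partition-refinement fixed point:
  B0 = {s0, t0}
  B1 = {s3, t3}
  B2 = {s5, t5}
  B3 = {s4, s7, t4, t7}
  B4 = {s2, s6, t2, t6}
  B5 = {s1, t1}
s0 ∈ B0, t0 ∈ B0 → same block

YES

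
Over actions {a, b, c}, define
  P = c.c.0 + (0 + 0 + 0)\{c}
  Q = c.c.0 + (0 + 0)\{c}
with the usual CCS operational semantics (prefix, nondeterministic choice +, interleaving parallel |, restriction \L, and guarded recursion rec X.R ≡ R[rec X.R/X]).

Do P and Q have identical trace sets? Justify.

YES

Reachable graph of P (3 states):
  m0 = c.c.0 + (0 + 0 + 0)\{c} ⊢ ··c··> m1
  m1 = c.0 ⊢ ··c··> m2
  m2 = 0 ⊢ ∅
Reachable graph of Q (3 states):
  n0 = c.c.0 + (0 + 0)\{c} ⊢ ··c··> n1
  n1 = c.0 ⊢ ··c··> n2
  n2 = 0 ⊢ ∅
Coarsest stable partition (strong bisimilarity classes):
  B0 = {m0, n0}
  B1 = {m1, n1}
  B2 = {m2, n2}
m0 ∈ B0, n0 ∈ B0 → same block
Bisimilar ⇒ trace-equivalent.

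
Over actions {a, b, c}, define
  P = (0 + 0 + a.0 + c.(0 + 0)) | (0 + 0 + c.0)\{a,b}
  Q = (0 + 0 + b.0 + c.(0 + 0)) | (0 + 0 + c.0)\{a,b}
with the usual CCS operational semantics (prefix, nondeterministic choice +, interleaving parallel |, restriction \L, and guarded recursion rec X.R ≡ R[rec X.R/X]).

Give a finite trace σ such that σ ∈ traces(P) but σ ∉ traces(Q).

Reachable graph of P (6 states):
  u0 = (0 + 0 + a.0 + c.(0 + 0)) | (0 + 0 + c.0)\{a,b} :: =a=> u1, =c=> u2, =c=> u3
  u1 = 0 | (0 + 0 + c.0)\{a,b} :: =c=> u4
  u2 = (0 + 0 + a.0 + c.(0 + 0)) | 0\{a,b} :: =a=> u4, =c=> u5
  u3 = (0 + 0) | (0 + 0 + c.0)\{a,b} :: =c=> u5
  u4 = 0 | 0\{a,b} :: deadlocked
  u5 = (0 + 0) | 0\{a,b} :: deadlocked
Reachable graph of Q (6 states):
  v0 = (0 + 0 + b.0 + c.(0 + 0)) | (0 + 0 + c.0)\{a,b} :: =b=> v1, =c=> v2, =c=> v3
  v1 = 0 | (0 + 0 + c.0)\{a,b} :: =c=> v4
  v2 = (0 + 0 + b.0 + c.(0 + 0)) | 0\{a,b} :: =b=> v4, =c=> v5
  v3 = (0 + 0) | (0 + 0 + c.0)\{a,b} :: =c=> v5
  v4 = 0 | 0\{a,b} :: deadlocked
  v5 = (0 + 0) | 0\{a,b} :: deadlocked
Executing a from P (initial set {u0}):
  [1] a ⇒ {u1}
  P completes σ.
Executing a from Q (initial set {v0}):
  [1] a ⇒ ∅ (Q stuck)

a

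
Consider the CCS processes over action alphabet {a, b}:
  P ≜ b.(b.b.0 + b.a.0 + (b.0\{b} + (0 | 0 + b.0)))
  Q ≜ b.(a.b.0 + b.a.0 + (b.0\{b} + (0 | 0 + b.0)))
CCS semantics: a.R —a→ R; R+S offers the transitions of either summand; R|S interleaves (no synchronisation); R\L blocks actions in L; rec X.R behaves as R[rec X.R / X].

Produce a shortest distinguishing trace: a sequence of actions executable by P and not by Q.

bbb

P's transition system — 6 states:
  p0 = b.(b.b.0 + b.a.0 + (b.0\{b} + (0 | 0 + b.0))) :: =b=> p1
  p1 = b.b.0 + b.a.0 + (b.0\{b} + (0 | 0 + b.0)) :: =b=> p2, =b=> p3, =b=> p4, =b=> p5
  p2 = 0 :: stopped
  p3 = 0\{b} :: stopped
  p4 = a.0 :: =a=> p2
  p5 = b.0 :: =b=> p2
Q's transition system — 6 states:
  q0 = b.(a.b.0 + b.a.0 + (b.0\{b} + (0 | 0 + b.0))) :: =b=> q1
  q1 = a.b.0 + b.a.0 + (b.0\{b} + (0 | 0 + b.0)) :: =a=> q2, =b=> q3, =b=> q4, =b=> q5
  q2 = b.0 :: =b=> q3
  q3 = 0 :: stopped
  q4 = 0\{b} :: stopped
  q5 = a.0 :: =a=> q3
Run σ = ⟨bbb⟩ on P: start {p0}
  after b @ step 1: {p1}
  after b @ step 2: {p2, p3, p4, p5}
  after b @ step 3: {p2}
  — P admits the full trace.
Run σ = ⟨bbb⟩ on Q: start {q0}
  after b @ step 1: {q1}
  after b @ step 2: {q3, q4, q5}
  after b @ step 3: ∅ (Q stuck)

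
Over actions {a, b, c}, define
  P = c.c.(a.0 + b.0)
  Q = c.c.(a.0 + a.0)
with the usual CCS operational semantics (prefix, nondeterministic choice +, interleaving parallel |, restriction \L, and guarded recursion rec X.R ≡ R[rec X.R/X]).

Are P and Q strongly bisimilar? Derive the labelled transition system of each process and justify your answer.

LTS(P): 4 reachable states
  p0 = c.c.(a.0 + b.0) ⊢ —c→ p1
  p1 = c.(a.0 + b.0) ⊢ —c→ p2
  p2 = a.0 + b.0 ⊢ —a→ p3, —b→ p3
  p3 = 0 ⊢ ·
LTS(Q): 4 reachable states
  q0 = c.c.(a.0 + a.0) ⊢ —c→ q1
  q1 = c.(a.0 + a.0) ⊢ —c→ q2
  q2 = a.0 + a.0 ⊢ —a→ q3
  q3 = 0 ⊢ ·
Partition-refinement fixed point:
  B0 = {p0}
  B1 = {p1}
  B2 = {p2}
  B3 = {p3, q3}
  B4 = {q0}
  B5 = {q1}
  B6 = {q2}
p0 ∈ B0, q0 ∈ B4 → different blocks

not bisimilar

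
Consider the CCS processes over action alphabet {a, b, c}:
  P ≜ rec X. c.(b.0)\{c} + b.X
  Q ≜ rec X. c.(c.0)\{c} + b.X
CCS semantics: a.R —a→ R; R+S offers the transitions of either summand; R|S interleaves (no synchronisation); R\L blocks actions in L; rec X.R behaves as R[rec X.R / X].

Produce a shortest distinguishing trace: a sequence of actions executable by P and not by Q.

Reachable graph of P (3 states):
  s0 = rec X. c.(b.0)\{c} + b.X → —b→ s0, —c→ s1
  s1 = (b.0)\{c} → —b→ s2
  s2 = 0\{c} → ∅
Reachable graph of Q (2 states):
  t0 = rec X. c.(c.0)\{c} + b.X → —b→ t0, —c→ t1
  t1 = (c.0)\{c} → ∅
Run σ = ⟨cb⟩ on P: start {s0}
  step 1 (c): {s1}
  step 2 (b): {s2}
  P completes σ.
Run σ = ⟨cb⟩ on Q: start {t0}
  step 1 (c): {t1}
  step 2 (b): no successor for Q

cb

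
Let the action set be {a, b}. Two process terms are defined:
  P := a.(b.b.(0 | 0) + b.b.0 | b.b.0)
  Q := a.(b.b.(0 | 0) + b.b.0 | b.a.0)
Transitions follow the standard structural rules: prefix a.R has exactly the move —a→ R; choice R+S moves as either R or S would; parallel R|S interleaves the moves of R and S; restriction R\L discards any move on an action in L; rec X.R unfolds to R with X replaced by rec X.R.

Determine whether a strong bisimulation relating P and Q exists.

LTS(P): 11 reachable states
  p0 = a.(b.b.(0 | 0) + b.b.0 | b.b.0) has moves =a=> p1
  p1 = b.b.(0 | 0) + b.b.0 | b.b.0 has moves =b=> p2, =b=> p3, =b=> p4
  p2 = b.(0 | 0) has moves =b=> p5
  p3 = b.0 | b.b.0 has moves =b=> p6, =b=> p7
  p4 = b.b.0 | b.0 has moves =b=> p7, =b=> p8
  p5 = 0 | 0 has moves stopped
  p6 = 0 | b.b.0 has moves =b=> p9
  p7 = b.0 | b.0 has moves =b=> p10, =b=> p9
  p8 = b.b.0 | 0 has moves =b=> p10
  p9 = 0 | b.0 has moves =b=> p5
  p10 = b.0 | 0 has moves =b=> p5
LTS(Q): 11 reachable states
  q0 = a.(b.b.(0 | 0) + b.b.0 | b.a.0) has moves =a=> q1
  q1 = b.b.(0 | 0) + b.b.0 | b.a.0 has moves =b=> q2, =b=> q3, =b=> q4
  q2 = b.(0 | 0) has moves =b=> q5
  q3 = b.0 | b.a.0 has moves =b=> q6, =b=> q7
  q4 = b.b.0 | a.0 has moves =a=> q8, =b=> q7
  q5 = 0 | 0 has moves stopped
  q6 = 0 | b.a.0 has moves =b=> q9
  q7 = b.0 | a.0 has moves =a=> q10, =b=> q9
  q8 = b.b.0 | 0 has moves =b=> q10
  q9 = 0 | a.0 has moves =a=> q5
  q10 = b.0 | 0 has moves =b=> q5
Coarsest stable partition (strong bisimilarity classes):
  B0 = {p0}
  B1 = {p1}
  B2 = {p10, p2, p9, q10, q2}
  B3 = {p5, q5}
  B4 = {p3, p4}
  B5 = {p6, p7, p8, q8}
  B6 = {q0}
  B7 = {q1}
  B8 = {q4}
  B9 = {q7}
  B10 = {q9}
  B11 = {q3}
  B12 = {q6}
p0 ∈ B0, q0 ∈ B6 → different blocks

NO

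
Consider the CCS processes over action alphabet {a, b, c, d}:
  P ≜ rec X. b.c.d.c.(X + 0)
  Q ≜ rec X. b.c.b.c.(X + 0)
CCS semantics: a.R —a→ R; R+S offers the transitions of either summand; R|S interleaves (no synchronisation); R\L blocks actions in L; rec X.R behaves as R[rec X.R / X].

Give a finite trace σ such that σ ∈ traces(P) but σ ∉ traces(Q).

P's transition system — 5 states:
  s0 = rec X. b.c.d.c.(X + 0) ⊢ —b→ s1
  s1 = c.d.c.((rec X. b.c.d.c.(X + 0)) + 0) ⊢ —c→ s2
  s2 = d.c.((rec X. b.c.d.c.(X + 0)) + 0) ⊢ —d→ s3
  s3 = c.((rec X. b.c.d.c.(X + 0)) + 0) ⊢ —c→ s4
  s4 = (rec X. b.c.d.c.(X + 0)) + 0 ⊢ —b→ s1
Q's transition system — 5 states:
  t0 = rec X. b.c.b.c.(X + 0) ⊢ —b→ t1
  t1 = c.b.c.((rec X. b.c.b.c.(X + 0)) + 0) ⊢ —c→ t2
  t2 = b.c.((rec X. b.c.b.c.(X + 0)) + 0) ⊢ —b→ t3
  t3 = c.((rec X. b.c.b.c.(X + 0)) + 0) ⊢ —c→ t4
  t4 = (rec X. b.c.b.c.(X + 0)) + 0 ⊢ —b→ t1
Run σ = ⟨bcd⟩ on P: start {s0}
  [1] b ⇒ {s1}
  [2] c ⇒ {s2}
  [3] d ⇒ {s3}
  — P admits the full trace.
Run σ = ⟨bcd⟩ on Q: start {t0}
  [1] b ⇒ {t1}
  [2] c ⇒ {t2}
  [3] d ⇒ no successor for Q

bcd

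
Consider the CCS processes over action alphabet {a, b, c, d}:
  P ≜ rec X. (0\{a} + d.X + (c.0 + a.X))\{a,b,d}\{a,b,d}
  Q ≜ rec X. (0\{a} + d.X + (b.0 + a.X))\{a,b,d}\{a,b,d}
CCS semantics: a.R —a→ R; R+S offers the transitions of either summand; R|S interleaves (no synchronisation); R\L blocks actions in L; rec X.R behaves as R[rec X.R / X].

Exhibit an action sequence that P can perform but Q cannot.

c

P's transition system — 2 states:
  m0 = rec X. (0\{a} + d.X + (c.0 + a.X))\{a,b,d}\{a,b,d} has moves —c→ m1
  m1 = 0\{a,b,d}\{a,b,d} has moves ∅
Q's transition system — 1 states:
  n0 = rec X. (0\{a} + d.X + (b.0 + a.X))\{a,b,d}\{a,b,d} has moves ∅
Run σ = ⟨c⟩ on P: start {m0}
  [1] c ⇒ {m1}
  ✓ P
Run σ = ⟨c⟩ on Q: start {n0}
  [1] c ⇒ ∅ (Q stuck)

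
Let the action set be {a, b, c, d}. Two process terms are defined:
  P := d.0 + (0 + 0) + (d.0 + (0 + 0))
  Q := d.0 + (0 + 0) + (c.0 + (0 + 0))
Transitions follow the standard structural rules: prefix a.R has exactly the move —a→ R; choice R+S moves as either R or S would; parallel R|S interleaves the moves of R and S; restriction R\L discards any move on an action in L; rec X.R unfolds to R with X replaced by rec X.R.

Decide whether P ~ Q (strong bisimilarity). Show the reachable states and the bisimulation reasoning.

LTS(P): 2 reachable states
  m0 = d.0 + (0 + 0) + (d.0 + (0 + 0)) → =d=> m1
  m1 = 0 → stopped
LTS(Q): 2 reachable states
  n0 = d.0 + (0 + 0) + (c.0 + (0 + 0)) → =c=> n1, =d=> n1
  n1 = 0 → stopped
Partition-refinement fixed point:
  B0 = {m0}
  B1 = {m1, n1}
  B2 = {n0}
m0 ∈ B0, n0 ∈ B2 → different blocks

P ≁ Q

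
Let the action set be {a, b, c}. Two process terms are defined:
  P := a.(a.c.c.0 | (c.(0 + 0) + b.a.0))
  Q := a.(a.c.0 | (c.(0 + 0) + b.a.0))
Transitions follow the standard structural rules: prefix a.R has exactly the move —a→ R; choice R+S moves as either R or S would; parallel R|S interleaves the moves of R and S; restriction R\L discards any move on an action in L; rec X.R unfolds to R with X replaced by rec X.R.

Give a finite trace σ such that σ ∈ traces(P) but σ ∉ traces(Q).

aabcc

Reachable graph of P (17 states):
  p0 = a.(a.c.c.0 | (c.(0 + 0) + b.a.0)) has moves ··a··> p1
  p1 = a.c.c.0 | (c.(0 + 0) + b.a.0) has moves ··a··> p2, ··b··> p3, ··c··> p4
  p2 = c.c.0 | (c.(0 + 0) + b.a.0) has moves ··b··> p5, ··c··> p6, ··c··> p7
  p3 = a.c.c.0 | a.0 has moves ··a··> p5, ··a··> p8
  p4 = a.c.c.0 | (0 + 0) has moves ··a··> p7
  p5 = c.c.0 | a.0 has moves ··a··> p9, ··c··> p10
  p6 = c.0 | (c.(0 + 0) + b.a.0) has moves ··b··> p10, ··c··> p11, ··c··> p12
  p7 = c.c.0 | (0 + 0) has moves ··c··> p12
  p8 = a.c.c.0 | 0 has moves ··a··> p9
  p9 = c.c.0 | 0 has moves ··c··> p13
  p10 = c.0 | a.0 has moves ··a··> p13, ··c··> p14
  p11 = 0 | (c.(0 + 0) + b.a.0) has moves ··b··> p14, ··c··> p15
  p12 = c.0 | (0 + 0) has moves ··c··> p15
  p13 = c.0 | 0 has moves ··c··> p16
  p14 = 0 | a.0 has moves ··a··> p16
  p15 = 0 | (0 + 0) has moves ∅
  p16 = 0 | 0 has moves ∅
Reachable graph of Q (13 states):
  q0 = a.(a.c.0 | (c.(0 + 0) + b.a.0)) has moves ··a··> q1
  q1 = a.c.0 | (c.(0 + 0) + b.a.0) has moves ··a··> q2, ··b··> q3, ··c··> q4
  q2 = c.0 | (c.(0 + 0) + b.a.0) has moves ··b··> q5, ··c··> q6, ··c··> q7
  q3 = a.c.0 | a.0 has moves ··a··> q5, ··a··> q8
  q4 = a.c.0 | (0 + 0) has moves ··a··> q7
  q5 = c.0 | a.0 has moves ··a··> q9, ··c··> q10
  q6 = 0 | (c.(0 + 0) + b.a.0) has moves ··b··> q10, ··c··> q11
  q7 = c.0 | (0 + 0) has moves ··c··> q11
  q8 = a.c.0 | 0 has moves ··a··> q9
  q9 = c.0 | 0 has moves ··c··> q12
  q10 = 0 | a.0 has moves ··a··> q12
  q11 = 0 | (0 + 0) has moves ∅
  q12 = 0 | 0 has moves ∅
Trace ⟨aabcc⟩ through P, begin at {p0}:
  step 1 (a): {p1}
  step 2 (a): {p2}
  step 3 (b): {p5}
  step 4 (c): {p10}
  step 5 (c): {p14}
  ✓ P
Trace ⟨aabcc⟩ through Q, begin at {q0}:
  step 1 (a): {q1}
  step 2 (a): {q2}
  step 3 (b): {q5}
  step 4 (c): {q10}
  step 5 (c): ∅  — Q cannot continue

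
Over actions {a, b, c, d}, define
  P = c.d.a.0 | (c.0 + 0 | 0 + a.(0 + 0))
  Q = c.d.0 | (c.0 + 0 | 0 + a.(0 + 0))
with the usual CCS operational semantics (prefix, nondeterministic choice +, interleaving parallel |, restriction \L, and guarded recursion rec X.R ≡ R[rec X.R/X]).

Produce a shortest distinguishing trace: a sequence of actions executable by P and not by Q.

Reachable graph of P (12 states):
  m0 = c.d.a.0 | (c.0 + 0 | 0 + a.(0 + 0)) has moves -a-> m1, -c-> m2, -c-> m3
  m1 = c.d.a.0 | (0 + 0) has moves -c-> m4
  m2 = c.d.a.0 | 0 has moves -c-> m5
  m3 = d.a.0 | (c.0 + 0 | 0 + a.(0 + 0)) has moves -a-> m4, -c-> m5, -d-> m6
  m4 = d.a.0 | (0 + 0) has moves -d-> m7
  m5 = d.a.0 | 0 has moves -d-> m8
  m6 = a.0 | (c.0 + 0 | 0 + a.(0 + 0)) has moves -a-> m7, -a-> m9, -c-> m8
  m7 = a.0 | (0 + 0) has moves -a-> m10
  m8 = a.0 | 0 has moves -a-> m11
  m9 = 0 | (c.0 + 0 | 0 + a.(0 + 0)) has moves -a-> m10, -c-> m11
  m10 = 0 | (0 + 0) has moves ∅
  m11 = 0 | 0 has moves ∅
Reachable graph of Q (9 states):
  n0 = c.d.0 | (c.0 + 0 | 0 + a.(0 + 0)) has moves -a-> n1, -c-> n2, -c-> n3
  n1 = c.d.0 | (0 + 0) has moves -c-> n4
  n2 = c.d.0 | 0 has moves -c-> n5
  n3 = d.0 | (c.0 + 0 | 0 + a.(0 + 0)) has moves -a-> n4, -c-> n5, -d-> n6
  n4 = d.0 | (0 + 0) has moves -d-> n7
  n5 = d.0 | 0 has moves -d-> n8
  n6 = 0 | (c.0 + 0 | 0 + a.(0 + 0)) has moves -a-> n7, -c-> n8
  n7 = 0 | (0 + 0) has moves ∅
  n8 = 0 | 0 has moves ∅
Executing acda from P (initial set {m0}):
  [1] a ⇒ {m1}
  [2] c ⇒ {m4}
  [3] d ⇒ {m7}
  [4] a ⇒ {m10}
  — P admits the full trace.
Executing acda from Q (initial set {n0}):
  [1] a ⇒ {n1}
  [2] c ⇒ {n4}
  [3] d ⇒ {n7}
  [4] a ⇒ ∅ (Q stuck)

acda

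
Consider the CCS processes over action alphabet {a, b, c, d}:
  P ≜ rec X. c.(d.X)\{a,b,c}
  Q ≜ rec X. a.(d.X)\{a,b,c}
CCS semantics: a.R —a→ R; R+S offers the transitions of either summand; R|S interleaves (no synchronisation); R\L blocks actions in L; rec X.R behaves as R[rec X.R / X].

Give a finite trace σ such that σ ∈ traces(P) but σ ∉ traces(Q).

c

LTS(P): 3 reachable states
  s0 = rec X. c.(d.X)\{a,b,c} :: —c→ s1
  s1 = (d.(rec X. c.(d.X)\{a,b,c}))\{a,b,c} :: —d→ s2
  s2 = (rec X. c.(d.X)\{a,b,c})\{a,b,c} :: ·
LTS(Q): 3 reachable states
  t0 = rec X. a.(d.X)\{a,b,c} :: —a→ t1
  t1 = (d.(rec X. a.(d.X)\{a,b,c}))\{a,b,c} :: —d→ t2
  t2 = (rec X. a.(d.X)\{a,b,c})\{a,b,c} :: ·
Executing c from P (initial set {s0}):
  step 1 (c): {s1}
  P completes σ.
Executing c from Q (initial set {t0}):
  step 1 (c): no successor for Q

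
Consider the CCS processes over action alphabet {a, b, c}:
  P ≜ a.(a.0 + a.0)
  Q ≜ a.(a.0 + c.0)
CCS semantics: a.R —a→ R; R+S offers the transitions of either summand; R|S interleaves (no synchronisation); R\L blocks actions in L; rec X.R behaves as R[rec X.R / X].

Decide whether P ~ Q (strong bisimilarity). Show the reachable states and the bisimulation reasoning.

not bisimilar

LTS(P): 3 reachable states
  p0 = a.(a.0 + a.0) | ··a··> p1
  p1 = a.0 + a.0 | ··a··> p2
  p2 = 0 | ∅
LTS(Q): 3 reachable states
  q0 = a.(a.0 + c.0) | ··a··> q1
  q1 = a.0 + c.0 | ··a··> q2, ··c··> q2
  q2 = 0 | ∅
Bisimilarity quotient blocks:
  B0 = {p0}
  B1 = {p1}
  B2 = {p2, q2}
  B3 = {q0}
  B4 = {q1}
p0 ∈ B0, q0 ∈ B3 → different blocks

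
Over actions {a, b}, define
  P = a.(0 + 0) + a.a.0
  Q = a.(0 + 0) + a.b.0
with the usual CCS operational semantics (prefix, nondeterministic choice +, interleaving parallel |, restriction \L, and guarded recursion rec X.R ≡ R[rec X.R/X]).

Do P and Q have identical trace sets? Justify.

trace-distinct — witness ⟨aa⟩

P's transition system — 4 states:
  u0 = a.(0 + 0) + a.a.0 ⊢ —a→ u1, —a→ u2
  u1 = 0 + 0 ⊢ (no moves)
  u2 = a.0 ⊢ —a→ u3
  u3 = 0 ⊢ (no moves)
Q's transition system — 4 states:
  v0 = a.(0 + 0) + a.b.0 ⊢ —a→ v1, —a→ v2
  v1 = 0 + 0 ⊢ (no moves)
  v2 = b.0 ⊢ —b→ v3
  v3 = 0 ⊢ (no moves)
Run σ = ⟨aa⟩ on P: start {u0}
  step 1 (a): {u1, u2}
  step 2 (a): {u3}
  — P admits the full trace.
Run σ = ⟨aa⟩ on Q: start {v0}
  step 1 (a): {v1, v2}
  step 2 (a): no successor for Q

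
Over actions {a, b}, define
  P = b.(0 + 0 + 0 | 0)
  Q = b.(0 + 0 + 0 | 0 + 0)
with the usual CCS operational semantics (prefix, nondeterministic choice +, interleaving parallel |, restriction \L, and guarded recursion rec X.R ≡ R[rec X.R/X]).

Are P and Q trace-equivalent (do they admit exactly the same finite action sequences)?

trace-equivalent

Reachable graph of P (2 states):
  u0 = b.(0 + 0 + 0 | 0) ⊢ —b→ u1
  u1 = 0 + 0 + 0 | 0 ⊢ stopped
Reachable graph of Q (2 states):
  v0 = b.(0 + 0 + 0 | 0 + 0) ⊢ —b→ v1
  v1 = 0 + 0 + 0 | 0 + 0 ⊢ stopped
Coarsest stable partition (strong bisimilarity classes):
  B0 = {u0, v0}
  B1 = {u1, v1}
u0 ∈ B0, v0 ∈ B0 → same block
Bisimilar ⇒ trace-equivalent.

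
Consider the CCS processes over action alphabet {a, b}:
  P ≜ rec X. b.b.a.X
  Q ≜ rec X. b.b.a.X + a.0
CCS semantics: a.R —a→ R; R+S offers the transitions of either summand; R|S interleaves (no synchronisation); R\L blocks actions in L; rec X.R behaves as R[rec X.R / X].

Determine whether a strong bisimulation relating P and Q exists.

LTS(P): 3 reachable states
  u0 = rec X. b.b.a.X | ··b··> u1
  u1 = b.a.(rec X. b.b.a.X) | ··b··> u2
  u2 = a.(rec X. b.b.a.X) | ··a··> u0
LTS(Q): 4 reachable states
  v0 = rec X. b.b.a.X + a.0 | ··a··> v1, ··b··> v2
  v1 = 0 | stopped
  v2 = b.a.(rec X. b.b.a.X + a.0) | ··b··> v3
  v3 = a.(rec X. b.b.a.X + a.0) | ··a··> v0
Coarsest stable partition (strong bisimilarity classes):
  B0 = {u0}
  B1 = {u1}
  B2 = {u2}
  B3 = {v0}
  B4 = {v1}
  B5 = {v2}
  B6 = {v3}
u0 ∈ B0, v0 ∈ B3 → different blocks

NO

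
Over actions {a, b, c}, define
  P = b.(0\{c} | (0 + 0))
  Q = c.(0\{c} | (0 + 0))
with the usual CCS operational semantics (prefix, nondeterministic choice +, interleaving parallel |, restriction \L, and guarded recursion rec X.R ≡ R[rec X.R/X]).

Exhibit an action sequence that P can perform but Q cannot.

Reachable graph of P (2 states):
  p0 = b.(0\{c} | (0 + 0)) has moves --b--▸ p1
  p1 = 0\{c} | (0 + 0) has moves (no moves)
Reachable graph of Q (2 states):
  q0 = c.(0\{c} | (0 + 0)) has moves --c--▸ q1
  q1 = 0\{c} | (0 + 0) has moves (no moves)
Executing b from P (initial set {p0}):
  [1] b ⇒ {p1}
  — P admits the full trace.
Executing b from Q (initial set {q0}):
  [1] b ⇒ ∅ (Q stuck)

b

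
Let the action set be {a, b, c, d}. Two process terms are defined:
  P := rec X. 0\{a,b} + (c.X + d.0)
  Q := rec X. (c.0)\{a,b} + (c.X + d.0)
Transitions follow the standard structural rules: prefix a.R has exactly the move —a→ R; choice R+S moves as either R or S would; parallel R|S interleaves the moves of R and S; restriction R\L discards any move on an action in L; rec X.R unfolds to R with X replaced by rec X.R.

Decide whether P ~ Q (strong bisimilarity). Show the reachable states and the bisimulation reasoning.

LTS(P): 2 reachable states
  s0 = rec X. 0\{a,b} + (c.X + d.0) :: —c→ s0, —d→ s1
  s1 = 0 :: ∅
LTS(Q): 3 reachable states
  t0 = rec X. (c.0)\{a,b} + (c.X + d.0) :: —c→ t0, —c→ t1, —d→ t2
  t1 = 0\{a,b} :: ∅
  t2 = 0 :: ∅
Coarsest stable partition (strong bisimilarity classes):
  B0 = {s0}
  B1 = {s1, t1, t2}
  B2 = {t0}
s0 ∈ B0, t0 ∈ B2 → different blocks

NO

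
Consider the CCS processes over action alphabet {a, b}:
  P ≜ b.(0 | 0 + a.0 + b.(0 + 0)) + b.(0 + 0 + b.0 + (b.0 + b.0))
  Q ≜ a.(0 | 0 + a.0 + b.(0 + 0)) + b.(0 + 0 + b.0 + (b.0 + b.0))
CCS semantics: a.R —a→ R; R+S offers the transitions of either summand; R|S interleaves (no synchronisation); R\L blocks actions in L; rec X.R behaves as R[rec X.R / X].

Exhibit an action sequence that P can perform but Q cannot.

P's transition system — 5 states:
  s0 = b.(0 | 0 + a.0 + b.(0 + 0)) + b.(0 + 0 + b.0 + (b.0 + b.0)) has moves =b=> s1, =b=> s2
  s1 = 0 + 0 + b.0 + (b.0 + b.0) has moves =b=> s3
  s2 = 0 | 0 + a.0 + b.(0 + 0) has moves =a=> s3, =b=> s4
  s3 = 0 has moves ∅
  s4 = 0 + 0 has moves ∅
Q's transition system — 5 states:
  t0 = a.(0 | 0 + a.0 + b.(0 + 0)) + b.(0 + 0 + b.0 + (b.0 + b.0)) has moves =a=> t1, =b=> t2
  t1 = 0 | 0 + a.0 + b.(0 + 0) has moves =a=> t3, =b=> t4
  t2 = 0 + 0 + b.0 + (b.0 + b.0) has moves =b=> t3
  t3 = 0 has moves ∅
  t4 = 0 + 0 has moves ∅
Executing ba from P (initial set {s0}):
  step 1 (b): {s1, s2}
  step 2 (a): {s3}
  ✓ P
Executing ba from Q (initial set {t0}):
  step 1 (b): {t2}
  step 2 (a): ∅  — Q cannot continue

ba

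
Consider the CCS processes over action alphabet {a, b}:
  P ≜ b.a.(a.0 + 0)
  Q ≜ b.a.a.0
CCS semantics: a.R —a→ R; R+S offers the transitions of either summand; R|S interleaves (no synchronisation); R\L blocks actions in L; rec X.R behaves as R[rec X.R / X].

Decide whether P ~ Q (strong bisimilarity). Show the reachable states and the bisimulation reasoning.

P's transition system — 4 states:
  m0 = b.a.(a.0 + 0) :: =b=> m1
  m1 = a.(a.0 + 0) :: =a=> m2
  m2 = a.0 + 0 :: =a=> m3
  m3 = 0 :: (no moves)
Q's transition system — 4 states:
  n0 = b.a.a.0 :: =b=> n1
  n1 = a.a.0 :: =a=> n2
  n2 = a.0 :: =a=> n3
  n3 = 0 :: (no moves)
Bisimilarity quotient blocks:
  B0 = {m0, n0}
  B1 = {m1, n1}
  B2 = {m2, n2}
  B3 = {m3, n3}
m0 ∈ B0, n0 ∈ B0 → same block

YES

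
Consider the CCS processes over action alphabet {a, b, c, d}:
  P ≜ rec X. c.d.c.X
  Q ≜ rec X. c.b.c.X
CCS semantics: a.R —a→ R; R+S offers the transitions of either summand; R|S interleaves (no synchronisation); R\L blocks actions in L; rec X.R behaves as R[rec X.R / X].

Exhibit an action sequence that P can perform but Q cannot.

LTS(P): 3 reachable states
  u0 = rec X. c.d.c.X | --c--▸ u1
  u1 = d.c.(rec X. c.d.c.X) | --d--▸ u2
  u2 = c.(rec X. c.d.c.X) | --c--▸ u0
LTS(Q): 3 reachable states
  v0 = rec X. c.b.c.X | --c--▸ v1
  v1 = b.c.(rec X. c.b.c.X) | --b--▸ v2
  v2 = c.(rec X. c.b.c.X) | --c--▸ v0
Run σ = ⟨cd⟩ on P: start {u0}
  step 1 (c): {u1}
  step 2 (d): {u2}
  P completes σ.
Run σ = ⟨cd⟩ on Q: start {v0}
  step 1 (c): {v1}
  step 2 (d): no successor for Q

cd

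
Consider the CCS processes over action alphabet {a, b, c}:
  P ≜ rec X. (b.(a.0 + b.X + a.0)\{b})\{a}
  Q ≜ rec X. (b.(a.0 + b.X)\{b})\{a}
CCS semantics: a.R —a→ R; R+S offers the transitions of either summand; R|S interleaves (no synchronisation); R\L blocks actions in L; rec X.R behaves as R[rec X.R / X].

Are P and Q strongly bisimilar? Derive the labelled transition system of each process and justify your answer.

LTS(P): 2 reachable states
  m0 = rec X. (b.(a.0 + b.X + a.0)\{b})\{a} :: -b-> m1
  m1 = (a.0 + b.(rec X. (b.(a.0 + b.X + a.0)\{b})\{a}) + a.0)\{b}\{a} :: deadlocked
LTS(Q): 2 reachable states
  n0 = rec X. (b.(a.0 + b.X)\{b})\{a} :: -b-> n1
  n1 = (a.0 + b.(rec X. (b.(a.0 + b.X)\{b})\{a}))\{b}\{a} :: deadlocked
Partition-refinement fixed point:
  B0 = {m0, n0}
  B1 = {m1, n1}
m0 ∈ B0, n0 ∈ B0 → same block

YES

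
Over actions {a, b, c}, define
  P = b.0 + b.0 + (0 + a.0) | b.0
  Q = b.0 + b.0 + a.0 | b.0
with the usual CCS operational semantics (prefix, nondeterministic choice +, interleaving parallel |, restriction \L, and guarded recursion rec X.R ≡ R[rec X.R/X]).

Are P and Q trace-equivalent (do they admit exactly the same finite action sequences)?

traces(P) = traces(Q)

P's transition system — 5 states:
  m0 = b.0 + b.0 + (0 + a.0) | b.0 | ··a··> m1, ··b··> m2, ··b··> m3
  m1 = 0 | b.0 | ··b··> m4
  m2 = (0 + a.0) | 0 | ··a··> m4
  m3 = 0 | deadlocked
  m4 = 0 | 0 | deadlocked
Q's transition system — 5 states:
  n0 = b.0 + b.0 + a.0 | b.0 | ··a··> n1, ··b··> n2, ··b··> n3
  n1 = 0 | b.0 | ··b··> n4
  n2 = 0 | deadlocked
  n3 = a.0 | 0 | ··a··> n4
  n4 = 0 | 0 | deadlocked
Bisimilarity quotient blocks:
  B0 = {m0, n0}
  B1 = {m2, n3}
  B2 = {m3, m4, n2, n4}
  B3 = {m1, n1}
m0 ∈ B0, n0 ∈ B0 → same block
Bisimilar ⇒ trace-equivalent.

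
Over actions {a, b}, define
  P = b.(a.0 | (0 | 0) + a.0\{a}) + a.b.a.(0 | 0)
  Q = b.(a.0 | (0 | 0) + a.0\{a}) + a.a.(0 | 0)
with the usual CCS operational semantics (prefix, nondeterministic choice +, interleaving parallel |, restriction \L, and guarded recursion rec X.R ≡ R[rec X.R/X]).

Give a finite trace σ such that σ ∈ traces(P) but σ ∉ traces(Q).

Reachable graph of P (7 states):
  m0 = b.(a.0 | (0 | 0) + a.0\{a}) + a.b.a.(0 | 0) | =a=> m1, =b=> m2
  m1 = b.a.(0 | 0) | =b=> m3
  m2 = a.0 | (0 | 0) + a.0\{a} | =a=> m4, =a=> m5
  m3 = a.(0 | 0) | =a=> m6
  m4 = 0 | (0 | 0) | (no moves)
  m5 = 0\{a} | (no moves)
  m6 = 0 | 0 | (no moves)
Reachable graph of Q (6 states):
  n0 = b.(a.0 | (0 | 0) + a.0\{a}) + a.a.(0 | 0) | =a=> n1, =b=> n2
  n1 = a.(0 | 0) | =a=> n3
  n2 = a.0 | (0 | 0) + a.0\{a} | =a=> n4, =a=> n5
  n3 = 0 | 0 | (no moves)
  n4 = 0 | (0 | 0) | (no moves)
  n5 = 0\{a} | (no moves)
Run σ = ⟨ab⟩ on P: start {m0}
  step 1 (a): {m1}
  step 2 (b): {m3}
  ✓ P
Run σ = ⟨ab⟩ on Q: start {n0}
  step 1 (a): {n1}
  step 2 (b): no successor for Q

ab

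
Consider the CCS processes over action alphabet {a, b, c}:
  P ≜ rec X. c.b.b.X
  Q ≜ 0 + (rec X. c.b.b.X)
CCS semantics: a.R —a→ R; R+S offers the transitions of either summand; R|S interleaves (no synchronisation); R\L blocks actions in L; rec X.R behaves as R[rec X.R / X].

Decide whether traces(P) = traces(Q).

P's transition system — 3 states:
  u0 = rec X. c.b.b.X ⊢ -c-> u1
  u1 = b.b.(rec X. c.b.b.X) ⊢ -b-> u2
  u2 = b.(rec X. c.b.b.X) ⊢ -b-> u0
Q's transition system — 4 states:
  v0 = 0 + (rec X. c.b.b.X) ⊢ -c-> v1
  v1 = b.b.(rec X. c.b.b.X) ⊢ -b-> v2
  v2 = b.(rec X. c.b.b.X) ⊢ -b-> v3
  v3 = rec X. c.b.b.X ⊢ -c-> v1
Bisimilarity quotient blocks:
  B0 = {u0, v0, v3}
  B1 = {u1, v1}
  B2 = {u2, v2}
u0 ∈ B0, v0 ∈ B0 → same block
Bisimilar ⇒ trace-equivalent.

trace-equivalent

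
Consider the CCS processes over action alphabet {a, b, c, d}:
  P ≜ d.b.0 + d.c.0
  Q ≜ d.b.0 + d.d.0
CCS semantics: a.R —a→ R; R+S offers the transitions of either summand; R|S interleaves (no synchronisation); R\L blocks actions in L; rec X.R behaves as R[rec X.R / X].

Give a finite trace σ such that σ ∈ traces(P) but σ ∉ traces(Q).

dc

LTS(P): 4 reachable states
  p0 = d.b.0 + d.c.0 | —d→ p1, —d→ p2
  p1 = b.0 | —b→ p3
  p2 = c.0 | —c→ p3
  p3 = 0 | ∅
LTS(Q): 4 reachable states
  q0 = d.b.0 + d.d.0 | —d→ q1, —d→ q2
  q1 = b.0 | —b→ q3
  q2 = d.0 | —d→ q3
  q3 = 0 | ∅
Executing dc from P (initial set {p0}):
  [1] d ⇒ {p1, p2}
  [2] c ⇒ {p3}
  — P admits the full trace.
Executing dc from Q (initial set {q0}):
  [1] d ⇒ {q1, q2}
  [2] c ⇒ ∅  — Q cannot continue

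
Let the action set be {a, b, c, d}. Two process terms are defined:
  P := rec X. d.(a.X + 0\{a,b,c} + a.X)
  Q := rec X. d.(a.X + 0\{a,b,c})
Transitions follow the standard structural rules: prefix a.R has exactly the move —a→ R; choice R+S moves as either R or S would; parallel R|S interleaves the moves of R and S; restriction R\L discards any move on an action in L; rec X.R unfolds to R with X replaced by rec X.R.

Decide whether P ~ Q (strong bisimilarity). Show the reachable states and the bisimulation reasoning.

YES

Reachable graph of P (2 states):
  p0 = rec X. d.(a.X + 0\{a,b,c} + a.X) :: -d-> p1
  p1 = a.(rec X. d.(a.X + 0\{a,b,c} + a.X)) + 0\{a,b,c} + a.(rec X. d.(a.X + 0\{a,b,c} + a.X)) :: -a-> p0
Reachable graph of Q (2 states):
  q0 = rec X. d.(a.X + 0\{a,b,c}) :: -d-> q1
  q1 = a.(rec X. d.(a.X + 0\{a,b,c})) + 0\{a,b,c} :: -a-> q0
Bisimilarity quotient blocks:
  B0 = {p0, q0}
  B1 = {p1, q1}
p0 ∈ B0, q0 ∈ B0 → same block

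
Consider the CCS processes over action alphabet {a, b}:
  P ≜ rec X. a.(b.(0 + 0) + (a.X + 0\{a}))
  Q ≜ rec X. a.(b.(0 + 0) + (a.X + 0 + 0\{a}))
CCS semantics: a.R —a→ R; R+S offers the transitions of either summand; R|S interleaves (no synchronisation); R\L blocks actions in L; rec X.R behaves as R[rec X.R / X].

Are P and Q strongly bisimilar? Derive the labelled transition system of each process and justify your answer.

bisimilar

Reachable graph of P (3 states):
  u0 = rec X. a.(b.(0 + 0) + (a.X + 0\{a})) has moves —a→ u1
  u1 = b.(0 + 0) + (a.(rec X. a.(b.(0 + 0) + (a.X + 0\{a}))) + 0\{a}) has moves —a→ u0, —b→ u2
  u2 = 0 + 0 has moves ·
Reachable graph of Q (3 states):
  v0 = rec X. a.(b.(0 + 0) + (a.X + 0 + 0\{a})) has moves —a→ v1
  v1 = b.(0 + 0) + (a.(rec X. a.(b.(0 + 0) + (a.X + 0 + 0\{a}))) + 0 + 0\{a}) has moves —a→ v0, —b→ v2
  v2 = 0 + 0 has moves ·
Bisimilarity quotient blocks:
  B0 = {u0, v0}
  B1 = {u1, v1}
  B2 = {u2, v2}
u0 ∈ B0, v0 ∈ B0 → same block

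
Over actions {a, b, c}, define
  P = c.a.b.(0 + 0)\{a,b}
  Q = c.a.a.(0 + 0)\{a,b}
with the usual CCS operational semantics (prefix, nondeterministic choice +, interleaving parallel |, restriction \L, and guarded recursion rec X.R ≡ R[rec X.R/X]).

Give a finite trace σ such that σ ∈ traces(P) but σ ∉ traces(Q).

cab

LTS(P): 4 reachable states
  p0 = c.a.b.(0 + 0)\{a,b} has moves --c--▸ p1
  p1 = a.b.(0 + 0)\{a,b} has moves --a--▸ p2
  p2 = b.(0 + 0)\{a,b} has moves --b--▸ p3
  p3 = (0 + 0)\{a,b} has moves ∅
LTS(Q): 4 reachable states
  q0 = c.a.a.(0 + 0)\{a,b} has moves --c--▸ q1
  q1 = a.a.(0 + 0)\{a,b} has moves --a--▸ q2
  q2 = a.(0 + 0)\{a,b} has moves --a--▸ q3
  q3 = (0 + 0)\{a,b} has moves ∅
Trace ⟨cab⟩ through P, begin at {p0}:
  after c @ step 1: {p1}
  after a @ step 2: {p2}
  after b @ step 3: {p3}
  — P admits the full trace.
Trace ⟨cab⟩ through Q, begin at {q0}:
  after c @ step 1: {q1}
  after a @ step 2: {q2}
  after b @ step 3: ∅  — Q cannot continue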